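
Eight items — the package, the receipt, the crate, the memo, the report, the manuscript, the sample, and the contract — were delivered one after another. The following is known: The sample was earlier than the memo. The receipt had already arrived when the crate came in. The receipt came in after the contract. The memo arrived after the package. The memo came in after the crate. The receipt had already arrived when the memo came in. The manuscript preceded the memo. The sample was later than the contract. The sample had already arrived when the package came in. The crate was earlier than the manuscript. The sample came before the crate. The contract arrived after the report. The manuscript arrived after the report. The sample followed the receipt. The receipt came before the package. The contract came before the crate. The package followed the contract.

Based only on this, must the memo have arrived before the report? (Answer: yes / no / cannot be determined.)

no

Tracing the constraints gives the report → the manuscript → the memo, so the report must come before the memo.
That means the memo cannot be before the report.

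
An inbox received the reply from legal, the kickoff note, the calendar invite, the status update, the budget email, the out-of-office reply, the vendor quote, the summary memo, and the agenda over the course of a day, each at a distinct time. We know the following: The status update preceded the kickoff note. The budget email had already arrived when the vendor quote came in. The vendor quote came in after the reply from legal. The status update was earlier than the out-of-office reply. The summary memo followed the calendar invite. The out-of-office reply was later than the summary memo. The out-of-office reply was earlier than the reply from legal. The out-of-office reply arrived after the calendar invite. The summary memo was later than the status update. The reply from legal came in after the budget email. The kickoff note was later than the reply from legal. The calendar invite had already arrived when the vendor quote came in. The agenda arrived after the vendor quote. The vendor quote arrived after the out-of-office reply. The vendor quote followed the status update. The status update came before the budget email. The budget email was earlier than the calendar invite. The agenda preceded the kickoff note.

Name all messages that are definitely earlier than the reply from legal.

the budget email, the calendar invite, the out-of-office reply, the status update, the summary memo

Directly stated before the reply from legal: the budget email and the out-of-office reply.
The calendar invite reaches the reply from legal via the calendar invite → the out-of-office reply → the reply from legal.
The status update reaches the reply from legal via the status update → the budget email → the reply from legal.
The summary memo reaches the reply from legal via the summary memo → the out-of-office reply → the reply from legal.
No chain forces the agenda (or any of the others) ahead of the reply from legal.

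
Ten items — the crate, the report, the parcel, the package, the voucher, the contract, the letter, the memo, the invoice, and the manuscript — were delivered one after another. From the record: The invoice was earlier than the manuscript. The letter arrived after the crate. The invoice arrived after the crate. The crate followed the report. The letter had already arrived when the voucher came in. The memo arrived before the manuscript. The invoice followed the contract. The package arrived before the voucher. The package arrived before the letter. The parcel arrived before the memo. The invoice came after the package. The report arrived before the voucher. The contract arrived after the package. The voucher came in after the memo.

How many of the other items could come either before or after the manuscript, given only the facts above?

Forced before the manuscript: the contract, the crate, the invoice, the memo, the package, the parcel, and the report.
That leaves the letter and the voucher with no forced order relative to the manuscript — 2.

2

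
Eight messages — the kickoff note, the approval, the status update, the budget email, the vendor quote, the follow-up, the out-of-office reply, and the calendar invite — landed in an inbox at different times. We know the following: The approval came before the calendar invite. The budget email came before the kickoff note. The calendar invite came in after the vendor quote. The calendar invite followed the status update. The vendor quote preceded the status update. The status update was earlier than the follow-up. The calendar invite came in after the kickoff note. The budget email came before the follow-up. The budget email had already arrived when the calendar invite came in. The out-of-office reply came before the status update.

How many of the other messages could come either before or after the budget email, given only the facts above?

4

Forced after the budget email: the calendar invite, the follow-up, and the kickoff note.
That leaves the approval, the out-of-office reply, the status update, and the vendor quote with no forced order relative to the budget email — 4.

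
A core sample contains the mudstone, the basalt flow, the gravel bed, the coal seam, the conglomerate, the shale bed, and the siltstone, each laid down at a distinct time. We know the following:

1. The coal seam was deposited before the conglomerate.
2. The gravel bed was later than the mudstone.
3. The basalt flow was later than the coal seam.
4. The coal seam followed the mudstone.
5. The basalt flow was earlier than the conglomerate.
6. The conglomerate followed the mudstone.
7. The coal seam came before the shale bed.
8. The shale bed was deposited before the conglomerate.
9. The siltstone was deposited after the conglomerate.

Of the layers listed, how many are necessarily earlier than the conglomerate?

4

Directly stated before the conglomerate: the basalt flow, the coal seam, the mudstone, and the shale bed.
No chain forces the gravel bed (or any of the others) ahead of the conglomerate.
That's the basalt flow, the coal seam, the mudstone, and the shale bed — 4 in all.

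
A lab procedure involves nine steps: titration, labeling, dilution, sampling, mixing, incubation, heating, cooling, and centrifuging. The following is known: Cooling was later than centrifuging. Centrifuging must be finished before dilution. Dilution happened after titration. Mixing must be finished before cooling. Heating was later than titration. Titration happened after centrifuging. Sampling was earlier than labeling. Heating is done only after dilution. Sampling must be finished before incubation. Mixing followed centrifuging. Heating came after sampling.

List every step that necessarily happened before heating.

centrifuging, dilution, sampling, titration

Directly stated before heating: dilution, sampling, and titration.
Centrifuging reaches heating via centrifuging → titration → heating.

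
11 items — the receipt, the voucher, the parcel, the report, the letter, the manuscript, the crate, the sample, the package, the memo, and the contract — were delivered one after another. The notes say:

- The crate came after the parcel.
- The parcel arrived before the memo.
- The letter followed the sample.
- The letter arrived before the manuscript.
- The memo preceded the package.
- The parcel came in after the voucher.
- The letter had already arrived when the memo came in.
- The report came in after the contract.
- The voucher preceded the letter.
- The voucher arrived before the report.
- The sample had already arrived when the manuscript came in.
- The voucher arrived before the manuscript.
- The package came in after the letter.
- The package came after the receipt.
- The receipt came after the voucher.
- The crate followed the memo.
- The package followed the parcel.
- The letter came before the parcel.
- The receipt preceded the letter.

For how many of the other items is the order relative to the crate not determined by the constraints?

Forced before the crate: the letter, the memo, the parcel, the receipt, the sample, and the voucher.
That leaves the contract, the manuscript, the package, and the report with no forced order relative to the crate — 4.

4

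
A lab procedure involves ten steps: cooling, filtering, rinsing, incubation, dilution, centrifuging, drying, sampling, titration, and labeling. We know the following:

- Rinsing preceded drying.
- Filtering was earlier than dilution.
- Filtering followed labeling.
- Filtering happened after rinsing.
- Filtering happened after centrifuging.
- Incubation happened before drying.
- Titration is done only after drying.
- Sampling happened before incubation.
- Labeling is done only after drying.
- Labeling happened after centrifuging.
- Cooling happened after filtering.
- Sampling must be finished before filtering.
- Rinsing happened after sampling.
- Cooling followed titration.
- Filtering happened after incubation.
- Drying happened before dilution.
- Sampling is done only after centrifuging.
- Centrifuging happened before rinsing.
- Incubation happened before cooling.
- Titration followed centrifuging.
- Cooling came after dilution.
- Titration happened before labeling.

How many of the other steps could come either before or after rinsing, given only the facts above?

Forced before rinsing: centrifuging and sampling; forced after rinsing: cooling, dilution, drying, filtering, labeling, and titration.
That leaves incubation with no forced order relative to rinsing — 1.

1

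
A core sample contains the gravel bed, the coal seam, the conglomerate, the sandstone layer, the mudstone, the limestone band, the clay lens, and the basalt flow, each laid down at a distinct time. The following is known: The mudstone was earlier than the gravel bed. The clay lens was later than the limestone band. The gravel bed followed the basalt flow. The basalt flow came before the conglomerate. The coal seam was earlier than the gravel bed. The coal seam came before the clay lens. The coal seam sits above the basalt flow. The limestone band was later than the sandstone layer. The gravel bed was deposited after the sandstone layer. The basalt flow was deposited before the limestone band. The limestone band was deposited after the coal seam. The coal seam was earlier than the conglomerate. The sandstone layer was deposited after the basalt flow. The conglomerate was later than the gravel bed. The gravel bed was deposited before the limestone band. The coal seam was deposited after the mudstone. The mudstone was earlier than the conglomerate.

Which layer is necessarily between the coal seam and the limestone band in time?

the gravel bed

Tracing the constraints gives the coal seam → the gravel bed → the limestone band, so the gravel bed sits after the coal seam and before the limestone band.
No other layer is forced both after the coal seam and before the limestone band.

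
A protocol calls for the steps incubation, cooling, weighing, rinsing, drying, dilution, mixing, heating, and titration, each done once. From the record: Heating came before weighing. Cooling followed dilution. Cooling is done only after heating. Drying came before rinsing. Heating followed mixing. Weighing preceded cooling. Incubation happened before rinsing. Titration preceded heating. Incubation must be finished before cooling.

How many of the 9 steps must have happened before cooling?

6

Directly stated before cooling: dilution, heating, incubation, and weighing.
Mixing reaches cooling via mixing → heating → cooling.
Titration reaches cooling via titration → heating → cooling.
No chain forces rinsing (or any of the others) ahead of cooling.
That's dilution, heating, incubation, mixing, titration, and weighing — 6 in all.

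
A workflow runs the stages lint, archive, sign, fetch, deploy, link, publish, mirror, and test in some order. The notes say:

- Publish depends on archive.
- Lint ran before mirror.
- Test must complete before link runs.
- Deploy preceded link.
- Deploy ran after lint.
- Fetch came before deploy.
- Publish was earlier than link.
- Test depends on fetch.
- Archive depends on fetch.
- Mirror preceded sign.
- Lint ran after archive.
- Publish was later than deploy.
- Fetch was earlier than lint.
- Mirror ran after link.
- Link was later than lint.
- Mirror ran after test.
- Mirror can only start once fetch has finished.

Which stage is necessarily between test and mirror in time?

link

Tracing the constraints gives test → link → mirror, so link sits after test and before mirror.
No other stage is forced both after test and before mirror.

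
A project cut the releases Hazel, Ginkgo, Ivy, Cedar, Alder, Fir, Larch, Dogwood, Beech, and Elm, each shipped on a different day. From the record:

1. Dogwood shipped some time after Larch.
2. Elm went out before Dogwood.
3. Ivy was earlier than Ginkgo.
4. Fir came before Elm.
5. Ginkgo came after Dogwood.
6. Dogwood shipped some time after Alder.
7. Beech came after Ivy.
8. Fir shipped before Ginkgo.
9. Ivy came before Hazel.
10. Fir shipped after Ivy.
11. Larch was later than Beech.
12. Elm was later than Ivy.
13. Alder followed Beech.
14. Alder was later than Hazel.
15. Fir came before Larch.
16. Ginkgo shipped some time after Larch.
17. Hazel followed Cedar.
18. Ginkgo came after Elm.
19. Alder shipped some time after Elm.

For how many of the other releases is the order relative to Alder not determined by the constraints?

Forced before Alder: Beech, Cedar, Elm, Fir, Hazel, and Ivy; forced after Alder: Dogwood and Ginkgo.
That leaves Larch with no forced order relative to Alder — 1.

1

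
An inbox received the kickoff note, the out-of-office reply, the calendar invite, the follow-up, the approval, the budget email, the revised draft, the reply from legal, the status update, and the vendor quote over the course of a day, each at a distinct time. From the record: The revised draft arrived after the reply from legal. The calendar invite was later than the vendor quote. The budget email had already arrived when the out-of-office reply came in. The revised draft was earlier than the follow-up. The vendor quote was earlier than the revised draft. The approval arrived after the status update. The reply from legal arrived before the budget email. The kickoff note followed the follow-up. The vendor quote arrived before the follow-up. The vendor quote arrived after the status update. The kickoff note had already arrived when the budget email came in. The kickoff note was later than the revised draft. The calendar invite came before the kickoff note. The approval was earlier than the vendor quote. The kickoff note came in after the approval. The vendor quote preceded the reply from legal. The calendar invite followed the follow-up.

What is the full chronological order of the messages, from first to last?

The constraints fix every adjacent pair, so only one ordering works:
the status update → the approval → the vendor quote → the reply from legal → the revised draft → the follow-up → the calendar invite → the kickoff note → the budget email → the out-of-office reply.

the status update, the approval, the vendor quote, the reply from legal, the revised draft, the follow-up, the calendar invite, the kickoff note, the budget email, the out-of-office reply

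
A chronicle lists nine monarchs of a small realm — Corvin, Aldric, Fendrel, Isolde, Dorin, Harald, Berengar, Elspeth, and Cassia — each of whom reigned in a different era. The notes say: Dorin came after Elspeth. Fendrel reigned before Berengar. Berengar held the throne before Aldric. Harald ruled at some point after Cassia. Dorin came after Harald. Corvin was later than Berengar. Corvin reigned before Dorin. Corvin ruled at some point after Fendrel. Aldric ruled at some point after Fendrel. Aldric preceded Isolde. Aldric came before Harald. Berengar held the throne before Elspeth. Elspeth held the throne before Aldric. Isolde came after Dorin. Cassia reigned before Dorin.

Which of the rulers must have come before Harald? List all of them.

Directly stated before Harald: Aldric and Cassia.
Berengar reaches Harald via Berengar → Aldric → Harald.
Elspeth reaches Harald via Elspeth → Aldric → Harald.
Fendrel reaches Harald via Fendrel → Aldric → Harald.
No chain forces Isolde (or any of the others) ahead of Harald.

Aldric, Berengar, Cassia, Elspeth, Fendrel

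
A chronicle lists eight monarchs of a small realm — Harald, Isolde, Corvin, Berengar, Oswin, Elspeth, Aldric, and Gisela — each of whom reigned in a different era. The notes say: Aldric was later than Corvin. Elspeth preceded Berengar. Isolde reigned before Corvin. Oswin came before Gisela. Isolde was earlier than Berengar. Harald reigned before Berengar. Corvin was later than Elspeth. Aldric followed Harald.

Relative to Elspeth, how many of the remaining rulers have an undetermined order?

Forced after Elspeth: Aldric, Berengar, and Corvin.
That leaves Gisela, Harald, Isolde, and Oswin with no forced order relative to Elspeth — 4.

4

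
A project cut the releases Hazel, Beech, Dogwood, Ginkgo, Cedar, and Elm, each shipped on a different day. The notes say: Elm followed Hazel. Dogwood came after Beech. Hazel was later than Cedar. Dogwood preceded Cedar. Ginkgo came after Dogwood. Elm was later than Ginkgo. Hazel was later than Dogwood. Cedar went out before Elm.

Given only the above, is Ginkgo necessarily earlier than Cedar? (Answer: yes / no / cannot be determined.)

cannot be determined

No chain of stated constraints runs from Ginkgo to Cedar, and none runs from Cedar to Ginkgo either.
So the relative order of Ginkgo and Cedar is not fixed by the given facts.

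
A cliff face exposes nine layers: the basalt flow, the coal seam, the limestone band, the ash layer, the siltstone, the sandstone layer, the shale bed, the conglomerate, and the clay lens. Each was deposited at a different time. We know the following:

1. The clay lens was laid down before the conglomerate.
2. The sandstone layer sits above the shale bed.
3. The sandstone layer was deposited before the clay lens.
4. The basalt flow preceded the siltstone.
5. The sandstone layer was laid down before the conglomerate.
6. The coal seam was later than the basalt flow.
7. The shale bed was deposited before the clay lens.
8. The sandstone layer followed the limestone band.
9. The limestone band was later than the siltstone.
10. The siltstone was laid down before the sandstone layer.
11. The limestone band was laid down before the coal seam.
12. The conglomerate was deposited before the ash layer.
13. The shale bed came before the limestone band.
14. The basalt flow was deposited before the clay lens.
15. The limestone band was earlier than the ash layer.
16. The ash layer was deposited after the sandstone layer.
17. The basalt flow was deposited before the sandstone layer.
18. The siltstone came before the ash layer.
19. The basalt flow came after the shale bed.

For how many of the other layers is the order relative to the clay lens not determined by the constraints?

1

Forced before the clay lens: the basalt flow, the limestone band, the sandstone layer, the shale bed, and the siltstone; forced after the clay lens: the ash layer and the conglomerate.
That leaves the coal seam with no forced order relative to the clay lens — 1.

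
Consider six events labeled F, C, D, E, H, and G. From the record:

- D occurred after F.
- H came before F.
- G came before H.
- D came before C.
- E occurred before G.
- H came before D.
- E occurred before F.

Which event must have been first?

E has a chain of constraints placing it before every other event, so E must be first.

E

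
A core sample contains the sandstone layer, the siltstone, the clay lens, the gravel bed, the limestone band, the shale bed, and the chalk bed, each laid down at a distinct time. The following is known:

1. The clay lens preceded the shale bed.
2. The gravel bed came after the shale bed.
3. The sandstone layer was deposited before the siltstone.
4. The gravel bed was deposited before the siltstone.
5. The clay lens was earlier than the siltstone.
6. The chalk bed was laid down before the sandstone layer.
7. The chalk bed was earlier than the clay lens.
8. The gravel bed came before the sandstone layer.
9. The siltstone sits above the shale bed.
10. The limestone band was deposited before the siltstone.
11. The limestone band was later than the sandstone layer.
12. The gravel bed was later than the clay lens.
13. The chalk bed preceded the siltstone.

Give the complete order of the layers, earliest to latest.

the chalk bed, the clay lens, the shale bed, the gravel bed, the sandstone layer, the limestone band, the siltstone

The constraints fix every adjacent pair, so only one ordering works:
the chalk bed → the clay lens → the shale bed → the gravel bed → the sandstone layer → the limestone band → the siltstone.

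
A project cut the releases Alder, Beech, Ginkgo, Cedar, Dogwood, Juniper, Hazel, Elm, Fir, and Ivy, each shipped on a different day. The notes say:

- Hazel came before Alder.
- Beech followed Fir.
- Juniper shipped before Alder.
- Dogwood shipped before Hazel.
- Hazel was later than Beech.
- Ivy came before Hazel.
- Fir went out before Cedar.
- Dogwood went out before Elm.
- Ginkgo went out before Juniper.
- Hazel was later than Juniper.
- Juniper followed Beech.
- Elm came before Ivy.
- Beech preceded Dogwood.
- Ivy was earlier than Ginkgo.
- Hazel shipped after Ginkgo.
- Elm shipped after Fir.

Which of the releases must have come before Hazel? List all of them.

Beech, Dogwood, Elm, Fir, Ginkgo, Ivy, Juniper

Directly stated before Hazel: Beech, Dogwood, Ginkgo, Ivy, and Juniper.
Elm reaches Hazel via Elm → Ivy → Hazel.
Fir reaches Hazel via Fir → Beech → Hazel.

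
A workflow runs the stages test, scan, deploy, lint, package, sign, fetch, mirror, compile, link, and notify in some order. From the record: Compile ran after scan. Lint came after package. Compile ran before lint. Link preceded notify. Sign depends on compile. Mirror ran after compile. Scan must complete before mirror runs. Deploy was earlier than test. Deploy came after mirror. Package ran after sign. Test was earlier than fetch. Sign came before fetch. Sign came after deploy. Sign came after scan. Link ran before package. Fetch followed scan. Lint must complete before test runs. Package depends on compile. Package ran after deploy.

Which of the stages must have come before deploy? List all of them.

compile, mirror, scan

Directly stated before deploy: mirror.
Compile reaches deploy via compile → mirror → deploy.
Scan reaches deploy via scan → mirror → deploy.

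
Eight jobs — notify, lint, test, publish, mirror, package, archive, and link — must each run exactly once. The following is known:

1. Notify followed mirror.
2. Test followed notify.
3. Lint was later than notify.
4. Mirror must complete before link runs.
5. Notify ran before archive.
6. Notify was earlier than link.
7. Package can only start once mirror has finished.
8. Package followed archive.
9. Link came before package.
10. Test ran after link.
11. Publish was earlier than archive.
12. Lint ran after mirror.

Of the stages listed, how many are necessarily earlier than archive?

3

Directly stated before archive: notify and publish.
Mirror reaches archive via mirror → notify → archive.
No chain forces package (or any of the others) ahead of archive.
That's mirror, notify, and publish — 3 in all.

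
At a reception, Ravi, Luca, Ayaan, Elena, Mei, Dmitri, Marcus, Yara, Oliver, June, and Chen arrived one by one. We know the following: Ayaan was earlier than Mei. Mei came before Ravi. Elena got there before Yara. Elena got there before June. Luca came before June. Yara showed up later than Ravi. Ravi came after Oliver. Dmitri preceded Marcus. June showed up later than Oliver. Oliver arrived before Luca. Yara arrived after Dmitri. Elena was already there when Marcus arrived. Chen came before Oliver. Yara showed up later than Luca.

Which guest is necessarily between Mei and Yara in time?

Tracing the constraints gives Mei → Ravi → Yara, so Ravi sits after Mei and before Yara.
No other guest is forced both after Mei and before Yara.

Ravi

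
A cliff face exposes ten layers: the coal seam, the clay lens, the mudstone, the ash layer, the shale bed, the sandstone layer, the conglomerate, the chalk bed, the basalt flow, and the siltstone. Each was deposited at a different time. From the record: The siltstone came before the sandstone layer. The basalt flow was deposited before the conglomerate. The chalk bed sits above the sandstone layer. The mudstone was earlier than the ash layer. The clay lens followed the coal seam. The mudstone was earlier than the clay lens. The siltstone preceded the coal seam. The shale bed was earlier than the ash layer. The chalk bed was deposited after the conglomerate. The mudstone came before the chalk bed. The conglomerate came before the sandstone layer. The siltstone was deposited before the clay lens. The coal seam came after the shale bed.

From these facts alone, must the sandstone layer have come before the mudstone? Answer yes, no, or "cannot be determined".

No chain of stated constraints runs from the sandstone layer to the mudstone, and none runs from the mudstone to the sandstone layer either.
So the relative order of the sandstone layer and the mudstone is not fixed by the given facts.

cannot be determined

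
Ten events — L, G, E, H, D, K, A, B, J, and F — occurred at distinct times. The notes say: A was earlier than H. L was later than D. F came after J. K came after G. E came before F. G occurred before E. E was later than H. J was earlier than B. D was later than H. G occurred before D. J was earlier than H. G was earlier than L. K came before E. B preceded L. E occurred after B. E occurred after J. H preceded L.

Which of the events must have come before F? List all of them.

A, B, E, G, H, J, K

Directly stated before F: E and J.
A reaches F via A → H → E → F.
B reaches F via B → E → F.
G reaches F via G → E → F.
Likewise H and K each reach F by chaining the stated constraints.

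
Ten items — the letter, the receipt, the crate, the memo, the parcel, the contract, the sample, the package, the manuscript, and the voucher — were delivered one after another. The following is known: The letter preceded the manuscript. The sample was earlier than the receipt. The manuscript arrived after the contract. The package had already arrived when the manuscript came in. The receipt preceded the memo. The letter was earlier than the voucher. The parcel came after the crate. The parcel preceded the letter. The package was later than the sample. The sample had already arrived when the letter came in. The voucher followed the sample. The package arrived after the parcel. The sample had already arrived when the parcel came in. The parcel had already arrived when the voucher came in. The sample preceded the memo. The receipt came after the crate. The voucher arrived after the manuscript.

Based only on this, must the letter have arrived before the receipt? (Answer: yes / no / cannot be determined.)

cannot be determined

No chain of stated constraints runs from the letter to the receipt, and none runs from the receipt to the letter either.
So the relative order of the letter and the receipt is not fixed by the given facts.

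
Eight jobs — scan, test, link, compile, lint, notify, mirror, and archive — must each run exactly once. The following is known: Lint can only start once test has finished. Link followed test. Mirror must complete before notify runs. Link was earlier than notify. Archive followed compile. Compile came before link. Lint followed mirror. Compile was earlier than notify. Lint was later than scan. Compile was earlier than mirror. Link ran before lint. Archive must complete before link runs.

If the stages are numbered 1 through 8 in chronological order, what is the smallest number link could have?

Archive, compile, and test must all come before link — 3 forced predecessors.
Nothing else is forced ahead of link, so its earliest slot is position 3 + 1 = 4.

4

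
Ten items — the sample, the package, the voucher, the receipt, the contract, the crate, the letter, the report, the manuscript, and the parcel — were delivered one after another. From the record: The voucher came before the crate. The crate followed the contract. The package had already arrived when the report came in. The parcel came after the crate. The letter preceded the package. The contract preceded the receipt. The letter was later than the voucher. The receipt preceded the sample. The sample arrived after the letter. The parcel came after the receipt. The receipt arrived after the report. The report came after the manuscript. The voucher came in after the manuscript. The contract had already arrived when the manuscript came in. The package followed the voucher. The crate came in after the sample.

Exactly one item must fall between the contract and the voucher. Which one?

the manuscript

Tracing the constraints gives the contract → the manuscript → the voucher, so the manuscript sits after the contract and before the voucher.
No other item is forced both after the contract and before the voucher.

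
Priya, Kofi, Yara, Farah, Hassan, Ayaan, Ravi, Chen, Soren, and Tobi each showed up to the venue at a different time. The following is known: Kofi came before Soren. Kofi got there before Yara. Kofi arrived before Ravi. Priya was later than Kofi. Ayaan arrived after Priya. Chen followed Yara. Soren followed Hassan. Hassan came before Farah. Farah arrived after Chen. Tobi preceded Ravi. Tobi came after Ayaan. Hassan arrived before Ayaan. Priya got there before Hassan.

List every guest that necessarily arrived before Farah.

Chen, Hassan, Kofi, Priya, Yara

Directly stated before Farah: Chen and Hassan.
Kofi reaches Farah via Kofi → Priya → Hassan → Farah.
Priya reaches Farah via Priya → Hassan → Farah.
Yara reaches Farah via Yara → Chen → Farah.
No chain forces Ayaan (or any of the others) ahead of Farah.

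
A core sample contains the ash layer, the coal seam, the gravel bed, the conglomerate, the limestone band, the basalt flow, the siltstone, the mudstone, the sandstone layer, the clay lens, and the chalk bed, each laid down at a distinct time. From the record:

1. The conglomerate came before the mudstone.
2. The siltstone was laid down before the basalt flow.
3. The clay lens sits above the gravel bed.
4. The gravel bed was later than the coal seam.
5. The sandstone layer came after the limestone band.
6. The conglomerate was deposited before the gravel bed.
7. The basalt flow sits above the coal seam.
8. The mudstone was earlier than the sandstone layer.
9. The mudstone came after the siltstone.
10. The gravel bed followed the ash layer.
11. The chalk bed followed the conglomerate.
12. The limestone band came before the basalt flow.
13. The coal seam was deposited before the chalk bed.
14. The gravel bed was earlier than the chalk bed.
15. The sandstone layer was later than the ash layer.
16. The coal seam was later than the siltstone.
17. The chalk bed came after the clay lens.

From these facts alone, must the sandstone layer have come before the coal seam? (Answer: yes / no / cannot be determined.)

cannot be determined

No chain of stated constraints runs from the sandstone layer to the coal seam, and none runs from the coal seam to the sandstone layer either.
So the relative order of the sandstone layer and the coal seam is not fixed by the given facts.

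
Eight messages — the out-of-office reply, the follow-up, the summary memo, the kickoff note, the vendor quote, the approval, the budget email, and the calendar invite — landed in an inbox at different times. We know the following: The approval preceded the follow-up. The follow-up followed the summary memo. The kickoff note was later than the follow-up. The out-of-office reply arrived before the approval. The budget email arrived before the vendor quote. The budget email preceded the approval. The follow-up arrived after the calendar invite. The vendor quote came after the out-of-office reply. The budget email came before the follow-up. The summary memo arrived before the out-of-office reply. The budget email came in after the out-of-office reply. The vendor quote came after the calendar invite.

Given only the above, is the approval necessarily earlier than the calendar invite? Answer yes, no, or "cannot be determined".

cannot be determined

No chain of stated constraints runs from the approval to the calendar invite, and none runs from the calendar invite to the approval either.
So the relative order of the approval and the calendar invite is not fixed by the given facts.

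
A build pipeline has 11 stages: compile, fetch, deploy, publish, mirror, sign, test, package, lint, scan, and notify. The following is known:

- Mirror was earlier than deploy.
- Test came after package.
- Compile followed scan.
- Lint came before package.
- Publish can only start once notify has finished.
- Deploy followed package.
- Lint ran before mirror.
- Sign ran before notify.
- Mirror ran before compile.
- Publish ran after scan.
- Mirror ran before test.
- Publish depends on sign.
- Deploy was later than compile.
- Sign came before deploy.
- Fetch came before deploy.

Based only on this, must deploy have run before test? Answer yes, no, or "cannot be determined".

cannot be determined

No chain of stated constraints runs from deploy to test, and none runs from test to deploy either.
So the relative order of deploy and test is not fixed by the given facts.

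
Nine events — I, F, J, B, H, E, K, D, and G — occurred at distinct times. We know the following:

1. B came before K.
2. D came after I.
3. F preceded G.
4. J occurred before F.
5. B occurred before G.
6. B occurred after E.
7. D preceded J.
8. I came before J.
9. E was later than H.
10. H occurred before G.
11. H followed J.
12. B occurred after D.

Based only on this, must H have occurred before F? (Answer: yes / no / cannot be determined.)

cannot be determined

No chain of stated constraints runs from H to F, and none runs from F to H either.
So the relative order of H and F is not fixed by the given facts.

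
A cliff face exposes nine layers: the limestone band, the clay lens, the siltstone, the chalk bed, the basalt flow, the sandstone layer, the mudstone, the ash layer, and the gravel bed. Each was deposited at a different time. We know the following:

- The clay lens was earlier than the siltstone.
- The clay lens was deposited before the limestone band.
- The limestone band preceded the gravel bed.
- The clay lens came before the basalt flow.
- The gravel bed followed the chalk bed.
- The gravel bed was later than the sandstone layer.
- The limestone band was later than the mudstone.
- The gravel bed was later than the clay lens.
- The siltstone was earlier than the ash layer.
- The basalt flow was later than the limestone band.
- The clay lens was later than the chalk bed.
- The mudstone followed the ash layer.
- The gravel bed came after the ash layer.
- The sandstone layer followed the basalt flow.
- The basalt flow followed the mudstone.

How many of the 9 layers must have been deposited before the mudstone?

Directly stated before the mudstone: the ash layer.
The chalk bed reaches the mudstone via the chalk bed → the clay lens → the siltstone → the ash layer → the mudstone.
The clay lens reaches the mudstone via the clay lens → the siltstone → the ash layer → the mudstone.
The siltstone reaches the mudstone via the siltstone → the ash layer → the mudstone.
That's the ash layer, the chalk bed, the clay lens, and the siltstone — 4 in all.

4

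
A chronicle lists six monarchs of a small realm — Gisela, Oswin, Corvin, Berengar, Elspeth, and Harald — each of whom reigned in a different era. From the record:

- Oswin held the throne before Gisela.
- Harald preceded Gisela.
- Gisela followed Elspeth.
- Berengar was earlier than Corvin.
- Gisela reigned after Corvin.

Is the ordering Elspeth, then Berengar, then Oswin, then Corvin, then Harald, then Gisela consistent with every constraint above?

Check each stated constraint against the proposed order — e.g. Oswin is ahead of Gisela; Elspeth is ahead of Gisela. Every pair is in the required order; nothing is violated.

yes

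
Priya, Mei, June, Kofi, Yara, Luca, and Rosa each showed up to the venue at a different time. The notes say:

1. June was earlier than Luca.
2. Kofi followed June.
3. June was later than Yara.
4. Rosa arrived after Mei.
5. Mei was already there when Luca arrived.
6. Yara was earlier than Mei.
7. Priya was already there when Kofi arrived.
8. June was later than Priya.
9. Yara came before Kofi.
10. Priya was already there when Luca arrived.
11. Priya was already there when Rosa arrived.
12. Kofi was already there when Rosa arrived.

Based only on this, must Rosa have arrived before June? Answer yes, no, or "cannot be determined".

Tracing the constraints gives June → Kofi → Rosa, so June must come before Rosa.
That means Rosa cannot be before June.

no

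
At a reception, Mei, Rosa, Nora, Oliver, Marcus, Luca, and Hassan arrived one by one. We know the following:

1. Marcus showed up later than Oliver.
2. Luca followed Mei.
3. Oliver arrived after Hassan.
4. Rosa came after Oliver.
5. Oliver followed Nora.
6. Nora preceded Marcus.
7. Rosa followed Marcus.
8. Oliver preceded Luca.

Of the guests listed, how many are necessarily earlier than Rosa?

Directly stated before Rosa: Marcus and Oliver.
Hassan reaches Rosa via Hassan → Oliver → Rosa.
Nora reaches Rosa via Nora → Marcus → Rosa.
No chain forces Mei (or any of the others) ahead of Rosa.
That's Hassan, Marcus, Nora, and Oliver — 4 in all.

4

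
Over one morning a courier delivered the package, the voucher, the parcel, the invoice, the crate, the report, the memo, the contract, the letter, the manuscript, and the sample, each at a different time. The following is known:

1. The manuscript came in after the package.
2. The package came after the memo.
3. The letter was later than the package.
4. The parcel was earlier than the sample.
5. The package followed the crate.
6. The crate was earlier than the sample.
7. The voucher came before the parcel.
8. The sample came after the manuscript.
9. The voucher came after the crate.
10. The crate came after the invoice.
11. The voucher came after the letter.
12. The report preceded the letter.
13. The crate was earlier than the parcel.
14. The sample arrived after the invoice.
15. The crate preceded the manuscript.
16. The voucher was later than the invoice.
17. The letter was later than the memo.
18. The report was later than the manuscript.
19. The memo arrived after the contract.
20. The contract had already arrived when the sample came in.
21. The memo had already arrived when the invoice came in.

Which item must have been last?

Every other item has a chain of constraints placing it before the sample, so the sample is last.

the sample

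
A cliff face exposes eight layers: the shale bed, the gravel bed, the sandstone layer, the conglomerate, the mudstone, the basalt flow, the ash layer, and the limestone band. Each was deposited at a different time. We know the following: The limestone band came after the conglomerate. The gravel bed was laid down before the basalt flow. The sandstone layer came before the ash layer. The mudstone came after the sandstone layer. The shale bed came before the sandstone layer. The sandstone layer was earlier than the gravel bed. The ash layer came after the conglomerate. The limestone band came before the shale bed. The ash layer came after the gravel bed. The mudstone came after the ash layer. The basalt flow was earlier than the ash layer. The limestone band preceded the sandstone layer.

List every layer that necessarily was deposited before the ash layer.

the basalt flow, the conglomerate, the gravel bed, the limestone band, the sandstone layer, the shale bed

Directly stated before the ash layer: the basalt flow, the conglomerate, the gravel bed, and the sandstone layer.
The limestone band reaches the ash layer via the limestone band → the sandstone layer → the ash layer.
The shale bed reaches the ash layer via the shale bed → the sandstone layer → the ash layer.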